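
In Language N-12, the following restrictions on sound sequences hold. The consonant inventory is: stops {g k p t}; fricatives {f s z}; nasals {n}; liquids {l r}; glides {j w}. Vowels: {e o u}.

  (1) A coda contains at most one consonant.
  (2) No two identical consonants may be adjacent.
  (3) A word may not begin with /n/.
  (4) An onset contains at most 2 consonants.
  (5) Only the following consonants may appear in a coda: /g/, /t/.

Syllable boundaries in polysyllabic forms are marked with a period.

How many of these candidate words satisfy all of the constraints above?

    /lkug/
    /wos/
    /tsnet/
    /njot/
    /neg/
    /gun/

/lkug/ — σ1 onset /lk/ (2C), coda /g/ ok → phonotactically legal
/wos/ — violates constraint 5: syllable 1 coda contains /s/, which is not a licensed coda consonant → phonotactically illegal
/tsnet/ — violates constraint 4: syllable 1 onset /tsn/ has 3 consonants (> 2) → phonotactically illegal
/njot/ — violates constraint 3: word begins with /n/ → phonotactically illegal
/neg/ — violates constraint 3: word begins with /n/ → phonotactically illegal
/gun/ — violates constraint 5: syllable 1 coda contains /n/, which is not a licensed coda consonant → phonotactically illegal
Phonotactically legal: /lkug/ → 1.

1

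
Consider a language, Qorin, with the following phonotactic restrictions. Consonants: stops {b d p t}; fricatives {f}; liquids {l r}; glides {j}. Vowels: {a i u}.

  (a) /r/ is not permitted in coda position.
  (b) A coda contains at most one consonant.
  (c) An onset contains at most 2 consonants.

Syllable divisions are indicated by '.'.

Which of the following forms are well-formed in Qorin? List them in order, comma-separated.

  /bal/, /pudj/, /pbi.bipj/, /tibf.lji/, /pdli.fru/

/bal/

/bal/ — σ1 onset /b/, coda /l/ ok → well-formed
/pudj/ — violates constraint (b): syllable 1 coda /dj/ has 2 consonants (> 1) → ill-formed
/pbi.bipj/ — violates constraint (b): syllable 2 coda /pj/ has 2 consonants (> 1) → ill-formed
/tibf.lji/ — violates constraint (b): syllable 1 coda /bf/ has 2 consonants (> 1) → ill-formed
/pdli.fru/ — violates constraint (c): syllable 1 onset /pdl/ has 3 consonants (> 2) → ill-formed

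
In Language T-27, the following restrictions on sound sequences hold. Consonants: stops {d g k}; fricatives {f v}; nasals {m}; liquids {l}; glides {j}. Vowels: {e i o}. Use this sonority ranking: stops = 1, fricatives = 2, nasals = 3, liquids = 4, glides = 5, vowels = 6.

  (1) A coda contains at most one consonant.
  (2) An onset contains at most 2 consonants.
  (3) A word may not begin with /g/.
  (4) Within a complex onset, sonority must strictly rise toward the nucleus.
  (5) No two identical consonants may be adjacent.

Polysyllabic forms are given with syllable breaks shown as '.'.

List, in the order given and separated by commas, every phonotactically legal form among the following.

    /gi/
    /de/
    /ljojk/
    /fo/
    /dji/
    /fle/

/gi/ — violates constraint 3: word begins with /g/ → phonotactically illegal
/de/ — σ1 onset /d/, coda /∅/ ok → phonotactically legal
/ljojk/ — violates constraint 1: syllable 1 coda /jk/ has 2 consonants (> 1) → phonotactically illegal
/fo/ — σ1 onset /f/, coda /∅/ ok → phonotactically legal
/dji/ — σ1 onset /dj/ (1→5 rises), coda /∅/ ok → phonotactically legal
/fle/ — σ1 onset /fl/ (2→4 rises), coda /∅/ ok → phonotactically legal

/de/, /fo/, /dji/, /fle/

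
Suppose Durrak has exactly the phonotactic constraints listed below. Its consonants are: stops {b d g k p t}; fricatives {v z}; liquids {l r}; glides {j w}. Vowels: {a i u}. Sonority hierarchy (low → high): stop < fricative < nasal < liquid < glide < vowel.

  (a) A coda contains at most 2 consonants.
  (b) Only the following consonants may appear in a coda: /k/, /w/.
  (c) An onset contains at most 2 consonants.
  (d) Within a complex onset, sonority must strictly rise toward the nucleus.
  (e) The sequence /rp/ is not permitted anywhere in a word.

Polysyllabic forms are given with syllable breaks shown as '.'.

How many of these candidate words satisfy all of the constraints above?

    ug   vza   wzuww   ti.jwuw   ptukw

0

ug — violates constraint (b): syllable 1 coda contains /g/, which is not a licensed coda consonant → phonotactically illegal
vza — violates constraint (d): syllable 1 onset /vz/: /v/ (fricative, 2) → /z/ (fricative, 2) does not rise → phonotactically illegal
wzuww — violates constraint (d): syllable 1 onset /wz/: /w/ (glide, 5) → /z/ (fricative, 2) does not rise → phonotactically illegal
ti.jwuw — violates constraint (d): syllable 2 onset /jw/: /j/ (glide, 5) → /w/ (glide, 5) does not rise → phonotactically illegal
ptukw — violates constraint (d): syllable 1 onset /pt/: /p/ (stop, 1) → /t/ (stop, 1) does not rise → phonotactically illegal
No form is phonotactically legal → 0.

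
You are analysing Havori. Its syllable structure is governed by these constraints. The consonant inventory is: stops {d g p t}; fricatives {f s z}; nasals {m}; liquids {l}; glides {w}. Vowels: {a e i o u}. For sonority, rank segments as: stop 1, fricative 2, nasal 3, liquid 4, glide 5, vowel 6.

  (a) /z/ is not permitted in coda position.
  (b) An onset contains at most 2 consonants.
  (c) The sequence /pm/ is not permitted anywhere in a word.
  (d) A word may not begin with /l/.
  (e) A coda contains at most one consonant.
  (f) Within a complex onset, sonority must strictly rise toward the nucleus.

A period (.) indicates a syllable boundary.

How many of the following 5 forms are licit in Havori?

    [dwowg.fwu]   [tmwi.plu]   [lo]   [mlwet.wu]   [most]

0

[dwowg.fwu] — violates constraint (e): syllable 1 coda /wg/ has 2 consonants (> 1) → illicit
[tmwi.plu] — violates constraint (b): syllable 1 onset /tmw/ has 3 consonants (> 2) → illicit
[lo] — violates constraint (d): word begins with /l/ → illicit
[mlwet.wu] — violates constraint (b): syllable 1 onset /mlw/ has 3 consonants (> 2) → illicit
[most] — violates constraint (e): syllable 1 coda /st/ has 2 consonants (> 1) → illicit
No form is licit → 0.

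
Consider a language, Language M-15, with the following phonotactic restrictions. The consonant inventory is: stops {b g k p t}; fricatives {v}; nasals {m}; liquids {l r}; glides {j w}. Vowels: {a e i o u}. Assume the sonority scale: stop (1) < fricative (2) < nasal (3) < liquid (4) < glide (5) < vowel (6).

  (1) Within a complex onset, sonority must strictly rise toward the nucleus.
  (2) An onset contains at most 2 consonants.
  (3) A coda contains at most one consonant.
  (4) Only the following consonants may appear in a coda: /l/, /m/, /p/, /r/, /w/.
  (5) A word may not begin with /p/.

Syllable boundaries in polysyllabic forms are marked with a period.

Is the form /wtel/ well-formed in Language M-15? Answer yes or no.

no

/wtel/ — violates constraint 1: syllable 1 onset /wt/: /w/ (glide, 5) → /t/ (stop, 1) does not rise → ill-formed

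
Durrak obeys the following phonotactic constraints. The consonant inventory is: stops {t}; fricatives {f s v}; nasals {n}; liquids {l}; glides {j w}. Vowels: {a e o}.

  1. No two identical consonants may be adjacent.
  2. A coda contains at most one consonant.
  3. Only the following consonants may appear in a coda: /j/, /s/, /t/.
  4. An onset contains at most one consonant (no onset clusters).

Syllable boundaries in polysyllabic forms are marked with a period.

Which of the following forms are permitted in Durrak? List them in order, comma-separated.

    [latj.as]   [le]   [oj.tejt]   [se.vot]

[le], [se.vot]

[latj.as] — violates constraint 2: syllable 1 coda /tj/ has 2 consonants (> 1) → not permitted
[le] — σ1 onset /l/, coda /∅/ ok → permitted
[oj.tejt] — violates constraint 2: syllable 2 coda /jt/ has 2 consonants (> 1) → not permitted
[se.vot] — σ1 onset /s/, coda /∅/ ok; σ2 onset /v/, coda /t/ ok → permitted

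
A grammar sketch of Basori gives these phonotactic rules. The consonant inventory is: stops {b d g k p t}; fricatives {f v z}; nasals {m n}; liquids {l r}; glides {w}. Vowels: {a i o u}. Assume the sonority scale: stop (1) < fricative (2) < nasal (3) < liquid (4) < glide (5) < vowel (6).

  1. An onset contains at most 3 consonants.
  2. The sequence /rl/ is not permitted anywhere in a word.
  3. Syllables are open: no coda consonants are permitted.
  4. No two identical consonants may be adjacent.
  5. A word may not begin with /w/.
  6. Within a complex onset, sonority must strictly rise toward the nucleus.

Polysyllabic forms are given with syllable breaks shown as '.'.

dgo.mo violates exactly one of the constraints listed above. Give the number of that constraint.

dgo.mo: syllable 1 onset /dg/: /d/ (stop, 1) → /g/ (stop, 1) does not rise.
This is a violation of constraint 6: "Within a complex onset, sonority must strictly rise toward the nucleus."
The remaining constraints (1, 2, 3, 4, 5) are satisfied.

6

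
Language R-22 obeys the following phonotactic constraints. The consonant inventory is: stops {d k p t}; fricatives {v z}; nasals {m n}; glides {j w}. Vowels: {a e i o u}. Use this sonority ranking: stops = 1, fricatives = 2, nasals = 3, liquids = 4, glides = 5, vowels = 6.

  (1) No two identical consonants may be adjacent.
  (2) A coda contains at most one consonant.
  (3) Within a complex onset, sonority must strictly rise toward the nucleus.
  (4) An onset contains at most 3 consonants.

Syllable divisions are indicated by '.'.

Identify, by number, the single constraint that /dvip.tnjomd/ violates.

/dvip.tnjomd/: syllable 2 coda /md/ has 2 consonants (> 1).
This is a violation of constraint 2: "A coda contains at most one consonant."
The remaining constraints (1, 3, 4) are satisfied.

2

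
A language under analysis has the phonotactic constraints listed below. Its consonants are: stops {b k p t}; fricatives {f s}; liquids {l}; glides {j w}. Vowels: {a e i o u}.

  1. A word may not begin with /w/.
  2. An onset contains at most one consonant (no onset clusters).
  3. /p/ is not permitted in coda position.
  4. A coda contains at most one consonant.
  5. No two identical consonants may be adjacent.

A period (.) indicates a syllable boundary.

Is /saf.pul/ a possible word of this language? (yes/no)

/saf.pul/ — σ1 onset /s/, coda /f/ ok; σ2 onset /p/, coda /l/ ok → licit

yes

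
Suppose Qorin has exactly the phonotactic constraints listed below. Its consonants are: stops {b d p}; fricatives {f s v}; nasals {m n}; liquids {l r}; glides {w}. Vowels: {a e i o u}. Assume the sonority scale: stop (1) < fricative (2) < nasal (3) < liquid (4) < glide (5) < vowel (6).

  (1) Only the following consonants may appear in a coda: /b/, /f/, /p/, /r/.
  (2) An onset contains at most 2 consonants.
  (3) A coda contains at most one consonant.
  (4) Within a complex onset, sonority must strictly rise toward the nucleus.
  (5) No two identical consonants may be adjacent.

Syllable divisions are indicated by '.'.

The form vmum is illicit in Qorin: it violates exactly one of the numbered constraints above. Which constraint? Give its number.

vmum: syllable 1 coda contains /m/, which is not a licensed coda consonant.
This is a violation of constraint 1: "Only the following consonants may appear in a coda: /b/, /f/, /p/, /r/."
The remaining constraints (2, 3, 4, 5) are satisfied.

1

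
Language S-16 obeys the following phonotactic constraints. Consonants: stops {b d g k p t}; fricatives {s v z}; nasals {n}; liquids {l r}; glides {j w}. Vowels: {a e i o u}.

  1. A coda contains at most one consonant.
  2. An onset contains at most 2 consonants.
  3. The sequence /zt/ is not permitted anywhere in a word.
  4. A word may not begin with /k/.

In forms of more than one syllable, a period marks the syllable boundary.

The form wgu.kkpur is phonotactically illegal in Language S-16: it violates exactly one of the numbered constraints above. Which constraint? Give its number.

wgu.kkpur: syllable 2 onset /kkp/ has 3 consonants (> 2).
This is a violation of constraint 2: "An onset contains at most 2 consonants."
The remaining constraints (1, 3, 4) are satisfied.

2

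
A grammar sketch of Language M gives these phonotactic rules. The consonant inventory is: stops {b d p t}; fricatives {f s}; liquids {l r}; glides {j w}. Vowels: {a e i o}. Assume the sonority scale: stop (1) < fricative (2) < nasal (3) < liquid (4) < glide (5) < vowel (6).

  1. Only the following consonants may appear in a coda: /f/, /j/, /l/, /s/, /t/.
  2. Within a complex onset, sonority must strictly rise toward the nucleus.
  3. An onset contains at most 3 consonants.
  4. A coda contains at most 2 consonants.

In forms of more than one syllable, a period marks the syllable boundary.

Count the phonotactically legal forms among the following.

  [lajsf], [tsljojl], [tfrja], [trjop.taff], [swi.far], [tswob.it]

0

[lajsf] — violates constraint 4: syllable 1 coda /jsf/ has 3 consonants (> 2) → phonotactically illegal
[tsljojl] — violates constraint 3: syllable 1 onset /tslj/ has 4 consonants (> 3) → phonotactically illegal
[tfrja] — violates constraint 3: syllable 1 onset /tfrj/ has 4 consonants (> 3) → phonotactically illegal
[trjop.taff] — violates constraint 1: syllable 1 coda contains /p/, which is not a licensed coda consonant → phonotactically illegal
[swi.far] — violates constraint 1: syllable 2 coda contains /r/, which is not a licensed coda consonant → phonotactically illegal
[tswob.it] — violates constraint 1: syllable 1 coda contains /b/, which is not a licensed coda consonant → phonotactically illegal
No form is phonotactically legal → 0.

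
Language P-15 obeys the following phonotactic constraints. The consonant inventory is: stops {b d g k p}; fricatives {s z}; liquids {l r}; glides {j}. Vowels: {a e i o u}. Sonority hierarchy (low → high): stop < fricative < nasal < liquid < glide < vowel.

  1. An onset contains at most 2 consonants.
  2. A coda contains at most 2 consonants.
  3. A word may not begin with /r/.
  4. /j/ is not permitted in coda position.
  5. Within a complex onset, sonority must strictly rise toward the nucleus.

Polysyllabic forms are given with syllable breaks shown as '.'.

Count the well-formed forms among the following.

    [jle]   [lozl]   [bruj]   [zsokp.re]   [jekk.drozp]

[jle] — violates constraint 5: syllable 1 onset /jl/: /j/ (glide, 5) → /l/ (liquid, 4) does not rise → ill-formed
[lozl] — σ1 onset /l/, coda /zl/ (2C) ok → well-formed
[bruj] — violates constraint 4: syllable 1 coda contains /j/ → ill-formed
[zsokp.re] — violates constraint 5: syllable 1 onset /zs/: /z/ (fricative, 2) → /s/ (fricative, 2) does not rise → ill-formed
[jekk.drozp] — σ1 onset /j/, coda /kk/ (2C) ok; σ2 onset /dr/ (1→4 rises), coda /zp/ (2C) ok → well-formed
Well-formed: [lozl], [jekk.drozp] → 2.

2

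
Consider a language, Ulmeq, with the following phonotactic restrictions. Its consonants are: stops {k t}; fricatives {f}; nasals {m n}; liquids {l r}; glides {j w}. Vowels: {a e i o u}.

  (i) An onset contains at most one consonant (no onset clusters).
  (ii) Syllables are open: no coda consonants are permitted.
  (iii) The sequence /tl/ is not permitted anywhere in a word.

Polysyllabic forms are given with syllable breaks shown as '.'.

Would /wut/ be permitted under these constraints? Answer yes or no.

no

/wut/ — violates constraint (ii): syllable 1 coda /t/ has 1 consonant (> 0) → not permitted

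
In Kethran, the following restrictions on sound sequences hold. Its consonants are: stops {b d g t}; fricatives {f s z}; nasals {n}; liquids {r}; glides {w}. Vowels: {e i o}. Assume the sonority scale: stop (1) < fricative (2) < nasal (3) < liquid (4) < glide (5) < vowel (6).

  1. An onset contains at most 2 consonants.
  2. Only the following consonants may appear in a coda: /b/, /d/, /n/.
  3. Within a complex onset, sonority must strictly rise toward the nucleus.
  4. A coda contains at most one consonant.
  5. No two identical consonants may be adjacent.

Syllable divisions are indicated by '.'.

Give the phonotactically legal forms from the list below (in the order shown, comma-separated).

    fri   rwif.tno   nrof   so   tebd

fri — σ1 onset /fr/ (2→4 rises), coda /∅/ ok → phonotactically legal
rwif.tno — violates constraint 2: syllable 1 coda contains /f/, which is not a licensed coda consonant → phonotactically illegal
nrof — violates constraint 2: syllable 1 coda contains /f/, which is not a licensed coda consonant → phonotactically illegal
so — σ1 onset /s/, coda /∅/ ok → phonotactically legal
tebd — violates constraint 4: syllable 1 coda /bd/ has 2 consonants (> 1) → phonotactically illegal

fri, so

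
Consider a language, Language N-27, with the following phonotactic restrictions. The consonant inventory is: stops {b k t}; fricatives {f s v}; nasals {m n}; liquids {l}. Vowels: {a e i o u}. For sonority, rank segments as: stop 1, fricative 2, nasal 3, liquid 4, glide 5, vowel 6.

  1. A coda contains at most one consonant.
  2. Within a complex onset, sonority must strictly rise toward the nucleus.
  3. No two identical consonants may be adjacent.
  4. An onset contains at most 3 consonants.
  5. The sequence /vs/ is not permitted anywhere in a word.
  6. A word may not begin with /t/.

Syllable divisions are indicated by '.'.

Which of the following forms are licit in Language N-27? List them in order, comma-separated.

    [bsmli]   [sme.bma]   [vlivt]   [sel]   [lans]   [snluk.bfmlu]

[sme.bma], [sel]

[bsmli] — violates constraint 4: syllable 1 onset /bsml/ has 4 consonants (> 3) → illicit
[sme.bma] — σ1 onset /sm/ (2→3 rises), coda /∅/ ok; σ2 onset /bm/ (1→3 rises), coda /∅/ ok → licit
[vlivt] — violates constraint 1: syllable 1 coda /vt/ has 2 consonants (> 1) → illicit
[sel] — σ1 onset /s/, coda /l/ ok → licit
[lans] — violates constraint 1: syllable 1 coda /ns/ has 2 consonants (> 1) → illicit
[snluk.bfmlu] — violates constraint 4: syllable 2 onset /bfml/ has 4 consonants (> 3) → illicit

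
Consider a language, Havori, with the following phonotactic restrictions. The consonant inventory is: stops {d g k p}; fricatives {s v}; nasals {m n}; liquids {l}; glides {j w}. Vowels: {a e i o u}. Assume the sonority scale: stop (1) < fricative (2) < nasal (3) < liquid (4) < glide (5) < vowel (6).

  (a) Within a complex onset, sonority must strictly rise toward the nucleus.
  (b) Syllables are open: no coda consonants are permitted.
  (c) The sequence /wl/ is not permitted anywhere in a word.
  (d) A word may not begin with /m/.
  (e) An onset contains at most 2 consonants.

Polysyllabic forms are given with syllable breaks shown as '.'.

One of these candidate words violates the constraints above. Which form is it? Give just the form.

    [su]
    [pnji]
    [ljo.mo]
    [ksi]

[pnji]

[su] — σ1 onset /s/, coda /∅/ ok → well-formed
[pnji] — violates constraint (e): syllable 1 onset /pnj/ has 3 consonants (> 2) → ill-formed
[ljo.mo] — σ1 onset /lj/ (4→5 rises), coda /∅/ ok; σ2 onset /m/, coda /∅/ ok → well-formed
[ksi] — σ1 onset /ks/ (1→2 rises), coda /∅/ ok → well-formed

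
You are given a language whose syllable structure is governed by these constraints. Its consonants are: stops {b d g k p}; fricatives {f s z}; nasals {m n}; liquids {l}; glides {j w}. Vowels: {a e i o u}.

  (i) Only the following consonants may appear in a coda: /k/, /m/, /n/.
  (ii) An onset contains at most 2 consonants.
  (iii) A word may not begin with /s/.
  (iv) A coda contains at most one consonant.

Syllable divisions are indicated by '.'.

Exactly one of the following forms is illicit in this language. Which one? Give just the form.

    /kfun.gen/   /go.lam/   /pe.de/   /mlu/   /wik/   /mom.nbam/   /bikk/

/kfun.gen/ — σ1 onset /kf/ (2C), coda /n/ ok; σ2 onset /g/, coda /n/ ok → licit
/go.lam/ — σ1 onset /g/, coda /∅/ ok; σ2 onset /l/, coda /m/ ok → licit
/pe.de/ — σ1 onset /p/, coda /∅/ ok; σ2 onset /d/, coda /∅/ ok → licit
/mlu/ — σ1 onset /ml/ (2C), coda /∅/ ok → licit
/wik/ — σ1 onset /w/, coda /k/ ok → licit
/mom.nbam/ — σ1 onset /m/, coda /m/ ok; σ2 onset /nb/ (2C), coda /m/ ok → licit
/bikk/ — violates constraint (iv): syllable 1 coda /kk/ has 2 consonants (> 1) → illicit

/bikk/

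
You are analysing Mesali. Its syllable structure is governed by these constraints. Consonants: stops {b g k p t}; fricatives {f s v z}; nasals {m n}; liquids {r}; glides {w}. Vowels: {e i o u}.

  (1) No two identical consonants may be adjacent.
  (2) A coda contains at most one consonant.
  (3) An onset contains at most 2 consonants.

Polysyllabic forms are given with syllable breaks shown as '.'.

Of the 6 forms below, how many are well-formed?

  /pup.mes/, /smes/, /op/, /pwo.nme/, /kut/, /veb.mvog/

6

/pup.mes/ — σ1 onset /p/, coda /p/ ok; σ2 onset /m/, coda /s/ ok → well-formed
/smes/ — σ1 onset /sm/ (2C), coda /s/ ok → well-formed
/op/ — σ1 onset /∅/, coda /p/ ok → well-formed
/pwo.nme/ — σ1 onset /pw/ (2C), coda /∅/ ok; σ2 onset /nm/ (2C), coda /∅/ ok → well-formed
/kut/ — σ1 onset /k/, coda /t/ ok → well-formed
/veb.mvog/ — σ1 onset /v/, coda /b/ ok; σ2 onset /mv/ (2C), coda /g/ ok → well-formed
Well-formed: /pup.mes/, /smes/, /op/, /pwo.nme/, /kut/, /veb.mvog/ → 6.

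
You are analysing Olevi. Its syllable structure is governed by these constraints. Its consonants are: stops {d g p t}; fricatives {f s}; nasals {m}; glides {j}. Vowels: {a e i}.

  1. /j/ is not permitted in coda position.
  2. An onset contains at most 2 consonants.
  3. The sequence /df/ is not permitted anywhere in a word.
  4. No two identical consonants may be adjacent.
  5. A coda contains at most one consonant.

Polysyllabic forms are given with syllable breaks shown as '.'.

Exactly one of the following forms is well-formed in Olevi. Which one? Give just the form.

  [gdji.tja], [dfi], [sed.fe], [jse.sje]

[gdji.tja] — violates constraint 2: syllable 1 onset /gdj/ has 3 consonants (> 2) → ill-formed
[dfi] — violates constraint 3: contains banned sequence /df/ → ill-formed
[sed.fe] — violates constraint 3: contains banned sequence /df/ → ill-formed
[jse.sje] — σ1 onset /js/ (2C), coda /∅/ ok; σ2 onset /sj/ (2C), coda /∅/ ok → well-formed

[jse.sje]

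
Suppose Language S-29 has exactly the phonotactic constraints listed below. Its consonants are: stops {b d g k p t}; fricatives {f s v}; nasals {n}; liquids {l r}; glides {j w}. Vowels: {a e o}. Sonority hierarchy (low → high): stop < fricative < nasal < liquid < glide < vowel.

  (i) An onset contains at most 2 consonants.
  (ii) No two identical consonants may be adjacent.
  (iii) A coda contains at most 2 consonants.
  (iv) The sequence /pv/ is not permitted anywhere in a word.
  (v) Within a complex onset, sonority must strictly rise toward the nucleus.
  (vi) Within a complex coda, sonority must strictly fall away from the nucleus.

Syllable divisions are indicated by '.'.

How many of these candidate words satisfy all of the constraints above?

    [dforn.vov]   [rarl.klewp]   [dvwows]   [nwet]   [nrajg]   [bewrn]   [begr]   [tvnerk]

[dforn.vov] — σ1 onset /df/ (1→2 rises), coda /rn/ (4→3 falls) ok; σ2 onset /v/, coda /v/ ok → licit
[rarl.klewp] — violates constraint (vi): syllable 1 coda /rl/: /r/ (liquid, 4) → /l/ (liquid, 4) does not fall → illicit
[dvwows] — violates constraint (i): syllable 1 onset /dvw/ has 3 consonants (> 2) → illicit
[nwet] — σ1 onset /nw/ (3→5 rises), coda /t/ ok → licit
[nrajg] — σ1 onset /nr/ (3→4 rises), coda /jg/ (5→1 falls) ok → licit
[bewrn] — violates constraint (iii): syllable 1 coda /wrn/ has 3 consonants (> 2) → illicit
[begr] — violates constraint (vi): syllable 1 coda /gr/: /g/ (stop, 1) → /r/ (liquid, 4) does not fall → illicit
[tvnerk] — violates constraint (i): syllable 1 onset /tvn/ has 3 consonants (> 2) → illicit
Licit: [dforn.vov], [nwet], [nrajg] → 3.

3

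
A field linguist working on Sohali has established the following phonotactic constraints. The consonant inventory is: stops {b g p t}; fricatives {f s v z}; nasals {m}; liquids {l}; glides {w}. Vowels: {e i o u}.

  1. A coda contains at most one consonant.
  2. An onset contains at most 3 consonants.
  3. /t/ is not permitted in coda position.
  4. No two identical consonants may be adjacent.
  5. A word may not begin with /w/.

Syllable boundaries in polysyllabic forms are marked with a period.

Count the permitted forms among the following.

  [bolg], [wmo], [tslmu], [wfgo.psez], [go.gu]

1

[bolg] — violates constraint 1: syllable 1 coda /lg/ has 2 consonants (> 1) → not permitted
[wmo] — violates constraint 5: word begins with /w/ → not permitted
[tslmu] — violates constraint 2: syllable 1 onset /tslm/ has 4 consonants (> 3) → not permitted
[wfgo.psez] — violates constraint 5: word begins with /w/ → not permitted
[go.gu] — σ1 onset /g/, coda /∅/ ok; σ2 onset /g/, coda /∅/ ok → permitted
Permitted: [go.gu] → 1.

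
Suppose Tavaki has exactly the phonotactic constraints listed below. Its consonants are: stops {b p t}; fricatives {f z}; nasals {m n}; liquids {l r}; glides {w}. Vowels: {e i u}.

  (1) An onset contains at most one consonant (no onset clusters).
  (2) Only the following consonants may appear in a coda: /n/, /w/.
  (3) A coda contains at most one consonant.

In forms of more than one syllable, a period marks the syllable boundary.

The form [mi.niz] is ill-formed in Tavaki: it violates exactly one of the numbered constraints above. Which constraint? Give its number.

[mi.niz]: syllable 2 coda contains /z/, which is not a licensed coda consonant.
This is a violation of constraint 2: "Only the following consonants may appear in a coda: /n/, /w/."
The remaining constraints (1, 3) are satisfied.

2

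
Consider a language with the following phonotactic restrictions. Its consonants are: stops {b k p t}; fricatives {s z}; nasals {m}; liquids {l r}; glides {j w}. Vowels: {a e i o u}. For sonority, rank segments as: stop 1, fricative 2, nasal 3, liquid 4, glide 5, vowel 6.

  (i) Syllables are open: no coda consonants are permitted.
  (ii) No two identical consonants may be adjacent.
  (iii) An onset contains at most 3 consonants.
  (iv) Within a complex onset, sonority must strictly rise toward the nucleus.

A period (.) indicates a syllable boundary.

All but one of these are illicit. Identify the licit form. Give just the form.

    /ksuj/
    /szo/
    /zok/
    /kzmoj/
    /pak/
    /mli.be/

/mli.be/

/ksuj/ — violates constraint (i): syllable 1 coda /j/ has 1 consonant (> 0) → illicit
/szo/ — violates constraint (iv): syllable 1 onset /sz/: /s/ (fricative, 2) → /z/ (fricative, 2) does not rise → illicit
/zok/ — violates constraint (i): syllable 1 coda /k/ has 1 consonant (> 0) → illicit
/kzmoj/ — violates constraint (i): syllable 1 coda /j/ has 1 consonant (> 0) → illicit
/pak/ — violates constraint (i): syllable 1 coda /k/ has 1 consonant (> 0) → illicit
/mli.be/ — σ1 onset /ml/ (3→4 rises), coda /∅/ ok; σ2 onset /b/, coda /∅/ ok → licit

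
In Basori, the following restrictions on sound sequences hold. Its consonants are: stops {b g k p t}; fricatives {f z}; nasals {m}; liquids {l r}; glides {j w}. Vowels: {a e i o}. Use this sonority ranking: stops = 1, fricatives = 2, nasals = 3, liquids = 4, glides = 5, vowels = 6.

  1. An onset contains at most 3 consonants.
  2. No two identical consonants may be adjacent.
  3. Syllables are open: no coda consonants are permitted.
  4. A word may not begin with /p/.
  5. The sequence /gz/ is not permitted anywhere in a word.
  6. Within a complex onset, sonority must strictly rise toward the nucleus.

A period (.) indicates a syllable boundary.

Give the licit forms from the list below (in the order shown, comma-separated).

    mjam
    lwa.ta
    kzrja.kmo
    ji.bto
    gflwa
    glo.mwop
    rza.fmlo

mjam — violates constraint 3: syllable 1 coda /m/ has 1 consonant (> 0) → illicit
lwa.ta — σ1 onset /lw/ (4→5 rises), coda /∅/ ok; σ2 onset /t/, coda /∅/ ok → licit
kzrja.kmo — violates constraint 1: syllable 1 onset /kzrj/ has 4 consonants (> 3) → illicit
ji.bto — violates constraint 6: syllable 2 onset /bt/: /b/ (stop, 1) → /t/ (stop, 1) does not rise → illicit
gflwa — violates constraint 1: syllable 1 onset /gflw/ has 4 consonants (> 3) → illicit
glo.mwop — violates constraint 3: syllable 2 coda /p/ has 1 consonant (> 0) → illicit
rza.fmlo — violates constraint 6: syllable 1 onset /rz/: /r/ (liquid, 4) → /z/ (fricative, 2) does not rise → illicit

lwa.ta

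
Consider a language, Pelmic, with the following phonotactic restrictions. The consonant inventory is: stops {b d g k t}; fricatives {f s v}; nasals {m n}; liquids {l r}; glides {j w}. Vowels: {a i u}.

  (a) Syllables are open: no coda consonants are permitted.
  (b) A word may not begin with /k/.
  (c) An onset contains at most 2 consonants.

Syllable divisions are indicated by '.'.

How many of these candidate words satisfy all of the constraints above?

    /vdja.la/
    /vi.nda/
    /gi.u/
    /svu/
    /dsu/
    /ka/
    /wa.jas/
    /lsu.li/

5

/vdja.la/ — violates constraint (c): syllable 1 onset /vdj/ has 3 consonants (> 2) → phonotactically illegal
/vi.nda/ — σ1 onset /v/, coda /∅/ ok; σ2 onset /nd/ (2C), coda /∅/ ok → phonotactically legal
/gi.u/ — σ1 onset /g/, coda /∅/ ok; σ2 onset /∅/, coda /∅/ ok → phonotactically legal
/svu/ — σ1 onset /sv/ (2C), coda /∅/ ok → phonotactically legal
/dsu/ — σ1 onset /ds/ (2C), coda /∅/ ok → phonotactically legal
/ka/ — violates constraint (b): word begins with /k/ → phonotactically illegal
/wa.jas/ — violates constraint (a): syllable 2 coda /s/ has 1 consonant (> 0) → phonotactically illegal
/lsu.li/ — σ1 onset /ls/ (2C), coda /∅/ ok; σ2 onset /l/, coda /∅/ ok → phonotactically legal
Phonotactically legal: /vi.nda/, /gi.u/, /svu/, /dsu/, /lsu.li/ → 5.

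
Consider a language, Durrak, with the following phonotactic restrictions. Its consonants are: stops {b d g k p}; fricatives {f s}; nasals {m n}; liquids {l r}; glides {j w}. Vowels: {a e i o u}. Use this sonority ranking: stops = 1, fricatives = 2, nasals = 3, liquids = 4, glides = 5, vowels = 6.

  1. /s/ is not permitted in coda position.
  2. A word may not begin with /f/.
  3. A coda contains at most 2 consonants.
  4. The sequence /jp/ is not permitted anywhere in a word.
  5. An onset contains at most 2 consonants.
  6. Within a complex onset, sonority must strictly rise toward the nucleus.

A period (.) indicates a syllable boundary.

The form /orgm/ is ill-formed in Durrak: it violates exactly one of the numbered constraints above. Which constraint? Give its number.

/orgm/: syllable 1 coda /rgm/ has 3 consonants (> 2).
This is a violation of constraint 3: "A coda contains at most 2 consonants."
The remaining constraints (1, 2, 4, 5, 6) are satisfied.

3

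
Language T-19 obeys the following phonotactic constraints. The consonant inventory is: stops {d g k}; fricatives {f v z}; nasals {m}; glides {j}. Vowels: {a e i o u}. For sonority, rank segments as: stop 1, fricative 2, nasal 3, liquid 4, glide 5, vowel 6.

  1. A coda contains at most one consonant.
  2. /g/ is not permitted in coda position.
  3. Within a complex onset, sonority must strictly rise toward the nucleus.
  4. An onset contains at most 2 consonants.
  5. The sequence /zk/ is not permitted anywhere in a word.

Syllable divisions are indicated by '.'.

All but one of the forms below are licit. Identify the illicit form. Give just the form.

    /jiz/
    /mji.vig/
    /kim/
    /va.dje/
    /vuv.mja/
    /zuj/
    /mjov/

/mji.vig/

/jiz/ — σ1 onset /j/, coda /z/ ok → licit
/mji.vig/ — violates constraint 2: syllable 2 coda contains /g/ → illicit
/kim/ — σ1 onset /k/, coda /m/ ok → licit
/va.dje/ — σ1 onset /v/, coda /∅/ ok; σ2 onset /dj/ (1→5 rises), coda /∅/ ok → licit
/vuv.mja/ — σ1 onset /v/, coda /v/ ok; σ2 onset /mj/ (3→5 rises), coda /∅/ ok → licit
/zuj/ — σ1 onset /z/, coda /j/ ok → licit
/mjov/ — σ1 onset /mj/ (3→5 rises), coda /v/ ok → licit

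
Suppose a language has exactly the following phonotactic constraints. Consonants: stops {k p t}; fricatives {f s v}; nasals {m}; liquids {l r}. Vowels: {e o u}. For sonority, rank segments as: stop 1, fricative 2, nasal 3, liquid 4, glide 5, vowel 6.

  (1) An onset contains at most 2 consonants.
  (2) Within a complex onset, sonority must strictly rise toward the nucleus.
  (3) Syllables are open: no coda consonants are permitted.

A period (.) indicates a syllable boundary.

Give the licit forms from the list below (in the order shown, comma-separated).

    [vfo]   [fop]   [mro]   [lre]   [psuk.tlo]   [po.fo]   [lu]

[vfo] — violates constraint 2: syllable 1 onset /vf/: /v/ (fricative, 2) → /f/ (fricative, 2) does not rise → illicit
[fop] — violates constraint 3: syllable 1 coda /p/ has 1 consonant (> 0) → illicit
[mro] — σ1 onset /mr/ (3→4 rises), coda /∅/ ok → licit
[lre] — violates constraint 2: syllable 1 onset /lr/: /l/ (liquid, 4) → /r/ (liquid, 4) does not rise → illicit
[psuk.tlo] — violates constraint 3: syllable 1 coda /k/ has 1 consonant (> 0) → illicit
[po.fo] — σ1 onset /p/, coda /∅/ ok; σ2 onset /f/, coda /∅/ ok → licit
[lu] — σ1 onset /l/, coda /∅/ ok → licit

[mro], [po.fo], [lu]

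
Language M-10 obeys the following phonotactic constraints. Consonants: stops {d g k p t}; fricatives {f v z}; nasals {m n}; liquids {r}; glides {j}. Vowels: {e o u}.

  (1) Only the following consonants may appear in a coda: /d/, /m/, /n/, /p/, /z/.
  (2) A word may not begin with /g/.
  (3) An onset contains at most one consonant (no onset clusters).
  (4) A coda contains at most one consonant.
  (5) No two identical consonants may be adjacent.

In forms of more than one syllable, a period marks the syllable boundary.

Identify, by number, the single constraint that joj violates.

1

joj: syllable 1 coda contains /j/, which is not a licensed coda consonant.
This is a violation of constraint 1: "Only the following consonants may appear in a coda: /d/, /m/, /n/, /p/, /z/."
The remaining constraints (2, 3, 4, 5) are satisfied.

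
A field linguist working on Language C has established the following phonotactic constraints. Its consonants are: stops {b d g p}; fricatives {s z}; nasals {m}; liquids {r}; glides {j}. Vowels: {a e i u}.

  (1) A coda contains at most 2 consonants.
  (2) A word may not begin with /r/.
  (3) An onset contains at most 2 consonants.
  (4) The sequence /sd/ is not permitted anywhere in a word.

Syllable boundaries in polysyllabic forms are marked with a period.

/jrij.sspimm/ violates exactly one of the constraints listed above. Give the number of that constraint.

3

/jrij.sspimm/: syllable 2 onset /ssp/ has 3 consonants (> 2).
This is a violation of constraint 3: "An onset contains at most 2 consonants."
The remaining constraints (1, 2, 4) are satisfied.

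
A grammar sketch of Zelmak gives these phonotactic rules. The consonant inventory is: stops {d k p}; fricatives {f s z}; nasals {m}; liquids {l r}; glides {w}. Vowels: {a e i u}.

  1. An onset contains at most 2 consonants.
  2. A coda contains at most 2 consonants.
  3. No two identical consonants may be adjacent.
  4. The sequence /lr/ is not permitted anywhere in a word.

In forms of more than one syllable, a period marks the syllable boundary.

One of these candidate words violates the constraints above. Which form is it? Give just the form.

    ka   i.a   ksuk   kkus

ka — σ1 onset /k/, coda /∅/ ok → licit
i.a — σ1 onset /∅/, coda /∅/ ok; σ2 onset /∅/, coda /∅/ ok → licit
ksuk — σ1 onset /ks/ (2C), coda /k/ ok → licit
kkus — violates constraint 3: adjacent identical consonants /kk/ → illicit

kkus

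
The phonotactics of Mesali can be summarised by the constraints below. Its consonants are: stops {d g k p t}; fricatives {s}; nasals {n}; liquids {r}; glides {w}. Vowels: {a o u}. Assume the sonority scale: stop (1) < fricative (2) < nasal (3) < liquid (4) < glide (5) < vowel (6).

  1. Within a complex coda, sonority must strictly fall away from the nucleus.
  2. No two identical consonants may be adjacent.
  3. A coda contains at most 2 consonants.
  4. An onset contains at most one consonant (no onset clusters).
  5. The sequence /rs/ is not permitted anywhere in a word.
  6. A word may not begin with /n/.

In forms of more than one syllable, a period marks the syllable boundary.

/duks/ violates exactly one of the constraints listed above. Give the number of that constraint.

/duks/: syllable 1 coda /ks/: /k/ (stop, 1) → /s/ (fricative, 2) does not fall.
This is a violation of constraint 1: "Within a complex coda, sonority must strictly fall away from the nucleus."
The remaining constraints (2, 3, 4, 5, 6) are satisfied.

1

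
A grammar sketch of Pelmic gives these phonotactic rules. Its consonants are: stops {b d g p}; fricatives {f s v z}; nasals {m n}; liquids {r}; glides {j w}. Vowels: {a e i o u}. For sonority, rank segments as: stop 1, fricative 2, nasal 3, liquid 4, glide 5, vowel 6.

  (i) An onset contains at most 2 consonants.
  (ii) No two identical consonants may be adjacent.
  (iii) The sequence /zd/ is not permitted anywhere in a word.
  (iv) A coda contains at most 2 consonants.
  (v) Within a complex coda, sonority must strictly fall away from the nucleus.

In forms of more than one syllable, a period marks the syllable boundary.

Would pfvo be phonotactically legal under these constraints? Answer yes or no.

no

pfvo — violates constraint (i): syllable 1 onset /pfv/ has 3 consonants (> 2) → phonotactically illegal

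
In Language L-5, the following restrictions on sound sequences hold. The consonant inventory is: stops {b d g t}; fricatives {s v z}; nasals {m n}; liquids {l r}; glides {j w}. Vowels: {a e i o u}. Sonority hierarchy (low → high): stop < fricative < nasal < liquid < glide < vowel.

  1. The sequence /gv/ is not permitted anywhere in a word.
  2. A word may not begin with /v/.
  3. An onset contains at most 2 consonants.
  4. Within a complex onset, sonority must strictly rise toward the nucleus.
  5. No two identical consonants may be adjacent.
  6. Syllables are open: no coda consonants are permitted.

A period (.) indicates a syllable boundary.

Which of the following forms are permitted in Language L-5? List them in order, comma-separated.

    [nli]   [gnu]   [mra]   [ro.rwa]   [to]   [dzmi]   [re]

[nli], [gnu], [mra], [ro.rwa], [to], [re]

[nli] — σ1 onset /nl/ (3→4 rises), coda /∅/ ok → permitted
[gnu] — σ1 onset /gn/ (1→3 rises), coda /∅/ ok → permitted
[mra] — σ1 onset /mr/ (3→4 rises), coda /∅/ ok → permitted
[ro.rwa] — σ1 onset /r/, coda /∅/ ok; σ2 onset /rw/ (4→5 rises), coda /∅/ ok → permitted
[to] — σ1 onset /t/, coda /∅/ ok → permitted
[dzmi] — violates constraint 3: syllable 1 onset /dzm/ has 3 consonants (> 2) → not permitted
[re] — σ1 onset /r/, coda /∅/ ok → permitted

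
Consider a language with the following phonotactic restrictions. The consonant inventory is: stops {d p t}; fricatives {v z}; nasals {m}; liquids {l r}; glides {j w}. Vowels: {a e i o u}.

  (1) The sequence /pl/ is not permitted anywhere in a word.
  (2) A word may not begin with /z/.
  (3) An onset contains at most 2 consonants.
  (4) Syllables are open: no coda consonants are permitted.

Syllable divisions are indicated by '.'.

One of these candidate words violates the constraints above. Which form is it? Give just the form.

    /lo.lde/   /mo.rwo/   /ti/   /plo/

/lo.lde/ — σ1 onset /l/, coda /∅/ ok; σ2 onset /ld/ (2C), coda /∅/ ok → permitted
/mo.rwo/ — σ1 onset /m/, coda /∅/ ok; σ2 onset /rw/ (2C), coda /∅/ ok → permitted
/ti/ — σ1 onset /t/, coda /∅/ ok → permitted
/plo/ — violates constraint 1: contains banned sequence /pl/ → not permitted

/plo/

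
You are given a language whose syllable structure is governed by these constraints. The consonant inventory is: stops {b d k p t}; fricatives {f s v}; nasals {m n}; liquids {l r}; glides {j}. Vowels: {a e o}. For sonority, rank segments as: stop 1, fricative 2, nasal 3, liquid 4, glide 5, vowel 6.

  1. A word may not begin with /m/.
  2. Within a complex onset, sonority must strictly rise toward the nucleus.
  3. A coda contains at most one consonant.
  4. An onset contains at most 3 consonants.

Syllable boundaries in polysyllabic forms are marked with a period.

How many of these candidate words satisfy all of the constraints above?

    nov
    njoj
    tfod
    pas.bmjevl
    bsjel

4

nov — σ1 onset /n/, coda /v/ ok → well-formed
njoj — σ1 onset /nj/ (3→5 rises), coda /j/ ok → well-formed
tfod — σ1 onset /tf/ (1→2 rises), coda /d/ ok → well-formed
pas.bmjevl — violates constraint 3: syllable 2 coda /vl/ has 2 consonants (> 1) → ill-formed
bsjel — σ1 onset /bsj/ (1→2→5 rises), coda /l/ ok → well-formed
Well-formed: nov, njoj, tfod, bsjel → 4.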